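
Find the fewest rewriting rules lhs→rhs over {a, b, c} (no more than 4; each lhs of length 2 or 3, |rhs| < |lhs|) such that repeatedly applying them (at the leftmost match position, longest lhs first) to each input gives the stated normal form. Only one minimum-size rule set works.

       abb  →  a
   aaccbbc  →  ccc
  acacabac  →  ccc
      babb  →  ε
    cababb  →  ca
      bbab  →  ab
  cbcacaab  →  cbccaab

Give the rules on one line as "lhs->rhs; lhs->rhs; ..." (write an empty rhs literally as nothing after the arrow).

ac->c; ba->; bb->

  | abb => a
  | aaccbbc => accbbc => ccbbc => ccc
  | acacabac => cacabac => ccabac => ccac => ccc
  | babb => bb => ε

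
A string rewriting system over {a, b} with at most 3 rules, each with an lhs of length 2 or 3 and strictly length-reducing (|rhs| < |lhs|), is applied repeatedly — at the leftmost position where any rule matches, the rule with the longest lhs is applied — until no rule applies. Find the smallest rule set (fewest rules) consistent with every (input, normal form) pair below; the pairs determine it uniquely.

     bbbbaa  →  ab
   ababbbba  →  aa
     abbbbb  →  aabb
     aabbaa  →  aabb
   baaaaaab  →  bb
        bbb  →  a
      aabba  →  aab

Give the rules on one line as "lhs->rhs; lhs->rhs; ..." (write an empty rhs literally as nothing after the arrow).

ba->; baa->b; bbb->a

  | bbbbaa => abaa => ab
  | ababbbba => abbbba => aaba => aa
  | abbbbb => aabb
  | aabbaa => aabb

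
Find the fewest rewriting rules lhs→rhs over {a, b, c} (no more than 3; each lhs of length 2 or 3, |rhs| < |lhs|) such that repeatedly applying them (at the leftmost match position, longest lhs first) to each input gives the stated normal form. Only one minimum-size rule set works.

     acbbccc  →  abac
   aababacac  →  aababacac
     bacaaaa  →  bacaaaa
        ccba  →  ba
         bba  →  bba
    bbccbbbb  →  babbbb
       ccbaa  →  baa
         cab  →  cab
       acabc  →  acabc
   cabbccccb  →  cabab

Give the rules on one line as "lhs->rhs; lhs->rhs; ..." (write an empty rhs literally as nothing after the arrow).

bcc->a; cb->b

  | acbbccc => abbccc => abac
  | aababacac
  | bacaaaa
  | ccba => cba => ba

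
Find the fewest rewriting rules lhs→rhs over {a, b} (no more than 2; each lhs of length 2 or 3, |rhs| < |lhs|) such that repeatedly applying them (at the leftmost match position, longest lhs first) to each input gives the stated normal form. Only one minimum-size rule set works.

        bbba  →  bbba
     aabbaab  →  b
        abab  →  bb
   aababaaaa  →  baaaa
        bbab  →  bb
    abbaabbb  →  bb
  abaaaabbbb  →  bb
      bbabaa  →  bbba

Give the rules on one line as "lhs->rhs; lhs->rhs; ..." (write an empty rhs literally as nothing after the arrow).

  | bbba
  | aabbaab => abaab => bab => b
  | abab => bb
  | aababaaaa => abbaaaa => baaaa

ab->; aba->b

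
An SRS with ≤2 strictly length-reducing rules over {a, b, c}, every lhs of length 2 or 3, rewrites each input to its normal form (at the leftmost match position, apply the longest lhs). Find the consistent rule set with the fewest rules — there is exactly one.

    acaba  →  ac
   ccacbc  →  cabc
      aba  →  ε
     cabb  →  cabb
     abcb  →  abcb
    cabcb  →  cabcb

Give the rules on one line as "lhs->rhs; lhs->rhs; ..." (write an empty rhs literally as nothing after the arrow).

  | acaba => ac
  | ccacbc => cabc
  | aba => ε
  | cabb

aba->; cac->a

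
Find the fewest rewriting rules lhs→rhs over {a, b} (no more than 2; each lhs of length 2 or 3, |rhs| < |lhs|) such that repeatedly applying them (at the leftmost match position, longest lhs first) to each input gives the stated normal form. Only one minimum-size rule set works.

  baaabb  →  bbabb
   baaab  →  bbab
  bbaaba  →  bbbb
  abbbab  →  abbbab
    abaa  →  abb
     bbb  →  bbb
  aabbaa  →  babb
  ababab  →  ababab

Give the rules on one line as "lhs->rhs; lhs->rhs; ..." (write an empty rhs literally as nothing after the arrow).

  | baaabb => bbabb
  | baaab => bbab
  | bbaaba => bbbaa => bbbb
  | abbbab

aa->b; aab->ba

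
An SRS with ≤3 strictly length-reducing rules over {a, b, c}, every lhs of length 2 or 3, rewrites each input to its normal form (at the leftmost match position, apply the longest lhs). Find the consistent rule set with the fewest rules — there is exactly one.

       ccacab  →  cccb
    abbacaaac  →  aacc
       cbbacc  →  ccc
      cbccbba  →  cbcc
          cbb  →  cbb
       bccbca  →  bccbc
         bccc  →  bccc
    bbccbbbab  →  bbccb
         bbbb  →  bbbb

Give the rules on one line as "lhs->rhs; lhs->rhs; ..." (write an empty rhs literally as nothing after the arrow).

ba->a; ca->c

  | ccacab => cccab => cccb
  | abbacaaac => abacaaac => aacaaac => aacaac => aacac => aacc
  | cbbacc => cbacc => cacc => ccc
  | cbccbba => cbccba => cbcca => cbcc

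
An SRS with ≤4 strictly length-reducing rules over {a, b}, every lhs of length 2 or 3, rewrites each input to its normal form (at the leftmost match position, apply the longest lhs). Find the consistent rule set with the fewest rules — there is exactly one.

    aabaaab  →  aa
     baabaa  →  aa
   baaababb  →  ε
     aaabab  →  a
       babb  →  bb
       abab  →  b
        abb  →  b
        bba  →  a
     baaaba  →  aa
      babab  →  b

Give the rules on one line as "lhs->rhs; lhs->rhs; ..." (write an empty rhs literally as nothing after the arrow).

ab->; aba->; ba->a; bab->b

  | aabaaab => aaab => aa
  | baabaa => aabaa => aa
  | baaababb => aaababb => aabb => ab => ε
  | aaabab => aab => a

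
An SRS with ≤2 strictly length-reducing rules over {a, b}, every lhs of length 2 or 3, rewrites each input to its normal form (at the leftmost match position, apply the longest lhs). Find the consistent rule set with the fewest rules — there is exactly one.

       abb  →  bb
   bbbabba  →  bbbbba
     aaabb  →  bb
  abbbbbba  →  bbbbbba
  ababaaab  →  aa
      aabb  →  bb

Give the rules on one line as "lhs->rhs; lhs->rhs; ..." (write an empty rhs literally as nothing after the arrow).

ab->; abb->bb

  | abb => bb
  | bbbabba => bbbbba
  | aaabb => aabb => abb => bb
  | abbbbbba => bbbbbba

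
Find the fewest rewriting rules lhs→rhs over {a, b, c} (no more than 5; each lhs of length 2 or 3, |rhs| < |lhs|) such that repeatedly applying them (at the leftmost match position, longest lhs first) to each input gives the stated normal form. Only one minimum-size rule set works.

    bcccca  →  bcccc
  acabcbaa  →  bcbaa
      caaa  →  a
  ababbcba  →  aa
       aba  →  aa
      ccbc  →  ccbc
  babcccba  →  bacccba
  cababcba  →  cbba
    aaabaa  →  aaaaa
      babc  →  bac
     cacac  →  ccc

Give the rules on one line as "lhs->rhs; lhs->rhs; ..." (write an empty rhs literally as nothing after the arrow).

ab->a; acb->b; ca->c; caa->

  | bcccca => bcccc
  | acabcbaa => acbcbaa => bcbaa
  | caaa => a
  | ababbcba => aabbcba => aabcba => aacba => aba => aa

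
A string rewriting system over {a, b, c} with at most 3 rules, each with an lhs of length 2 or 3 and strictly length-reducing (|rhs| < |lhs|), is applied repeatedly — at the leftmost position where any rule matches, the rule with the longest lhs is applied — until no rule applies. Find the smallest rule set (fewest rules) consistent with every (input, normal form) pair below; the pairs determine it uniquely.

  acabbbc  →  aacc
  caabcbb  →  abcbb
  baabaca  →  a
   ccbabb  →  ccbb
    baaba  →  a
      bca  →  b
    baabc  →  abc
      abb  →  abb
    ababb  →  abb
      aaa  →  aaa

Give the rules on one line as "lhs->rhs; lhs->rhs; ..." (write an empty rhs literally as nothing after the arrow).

  | acabbbc => abbbc => aacc
  | caabcbb => abcbb
  | baabaca => abaca => aca => a
  | ccbabb => ccbb

ba->; bbb->ac; ca->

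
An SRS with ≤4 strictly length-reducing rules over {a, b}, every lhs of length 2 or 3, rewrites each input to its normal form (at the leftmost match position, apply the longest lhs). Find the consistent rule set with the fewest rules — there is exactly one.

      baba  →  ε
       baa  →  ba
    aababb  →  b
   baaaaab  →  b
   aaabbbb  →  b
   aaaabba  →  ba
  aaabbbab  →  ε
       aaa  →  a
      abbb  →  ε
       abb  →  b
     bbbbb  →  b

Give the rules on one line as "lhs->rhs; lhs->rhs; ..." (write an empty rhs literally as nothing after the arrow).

aa->a; ab->; aba->b; bb->

  | baba => bb => ε
  | baa => ba
  | aababb => ababb => bbb => b
  | baaaaab => baaaab => baaab => baab => bab => b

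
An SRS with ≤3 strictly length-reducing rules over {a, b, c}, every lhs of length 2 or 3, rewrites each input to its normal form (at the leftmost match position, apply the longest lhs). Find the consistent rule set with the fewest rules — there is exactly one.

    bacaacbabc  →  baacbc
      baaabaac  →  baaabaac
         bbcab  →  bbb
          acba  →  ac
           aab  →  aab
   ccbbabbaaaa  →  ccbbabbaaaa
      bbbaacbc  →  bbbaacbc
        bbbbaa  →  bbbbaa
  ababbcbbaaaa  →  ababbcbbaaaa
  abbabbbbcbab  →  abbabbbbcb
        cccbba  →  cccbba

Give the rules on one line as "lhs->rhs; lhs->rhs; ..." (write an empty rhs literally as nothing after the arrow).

ca->; cba->c

  | bacaacbabc => baacbabc => baacbc
  | baaabaac
  | bbcab => bbb
  | acba => ac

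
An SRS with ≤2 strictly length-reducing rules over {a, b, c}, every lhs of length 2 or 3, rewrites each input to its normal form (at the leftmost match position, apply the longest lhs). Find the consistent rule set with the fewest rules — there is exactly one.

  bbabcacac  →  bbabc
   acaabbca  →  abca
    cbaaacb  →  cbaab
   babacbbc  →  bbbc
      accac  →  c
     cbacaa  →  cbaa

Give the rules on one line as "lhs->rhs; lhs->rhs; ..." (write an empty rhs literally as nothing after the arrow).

abb->b; ac->

  | bbabcacac => bbabcac => bbabc
  | acaabbca => aabbca => abca
  | cbaaacb => cbaab
  | babacbbc => babbbc => bbbc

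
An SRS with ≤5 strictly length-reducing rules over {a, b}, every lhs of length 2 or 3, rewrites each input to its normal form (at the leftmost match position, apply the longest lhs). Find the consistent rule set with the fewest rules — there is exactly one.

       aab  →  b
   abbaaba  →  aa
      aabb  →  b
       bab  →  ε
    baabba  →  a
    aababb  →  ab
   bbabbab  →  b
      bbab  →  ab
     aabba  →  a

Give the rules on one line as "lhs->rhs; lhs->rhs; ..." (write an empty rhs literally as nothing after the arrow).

  | aab => bb => b
  | abbaaba => aaaba => abba => aa
  | aabb => bbb => bb => b
  | bab => ε

aab->bb; bab->; bb->b; bba->a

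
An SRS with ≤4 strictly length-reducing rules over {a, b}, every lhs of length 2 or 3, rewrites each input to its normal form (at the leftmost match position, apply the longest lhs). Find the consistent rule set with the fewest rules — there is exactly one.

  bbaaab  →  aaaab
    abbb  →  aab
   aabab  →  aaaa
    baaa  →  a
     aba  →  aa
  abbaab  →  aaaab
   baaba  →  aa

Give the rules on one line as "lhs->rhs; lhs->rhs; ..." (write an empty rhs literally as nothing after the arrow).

ba->a; baa->b; bab->aa; bb->a

  | bbaaab => aaaab
  | abbb => aab
  | aabab => aaaa
  | baaa => ba => a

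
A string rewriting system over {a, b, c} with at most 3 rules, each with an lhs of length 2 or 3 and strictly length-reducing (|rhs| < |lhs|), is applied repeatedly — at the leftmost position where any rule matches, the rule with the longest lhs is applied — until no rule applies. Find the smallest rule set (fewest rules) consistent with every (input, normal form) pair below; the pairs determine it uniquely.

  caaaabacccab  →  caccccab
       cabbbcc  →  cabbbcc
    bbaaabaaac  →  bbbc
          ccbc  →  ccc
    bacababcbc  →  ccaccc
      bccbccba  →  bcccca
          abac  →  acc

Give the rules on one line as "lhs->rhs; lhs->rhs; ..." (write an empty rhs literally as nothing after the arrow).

  | caaaabacccab => baabacccab => cabacccab => caccccab
  | cabbbcc
  | bbaaabaaac => bcaabaaac => bbbaaac => bbcaac => bbbc
  | ccbc => ccc

ba->c; caa->b; cb->c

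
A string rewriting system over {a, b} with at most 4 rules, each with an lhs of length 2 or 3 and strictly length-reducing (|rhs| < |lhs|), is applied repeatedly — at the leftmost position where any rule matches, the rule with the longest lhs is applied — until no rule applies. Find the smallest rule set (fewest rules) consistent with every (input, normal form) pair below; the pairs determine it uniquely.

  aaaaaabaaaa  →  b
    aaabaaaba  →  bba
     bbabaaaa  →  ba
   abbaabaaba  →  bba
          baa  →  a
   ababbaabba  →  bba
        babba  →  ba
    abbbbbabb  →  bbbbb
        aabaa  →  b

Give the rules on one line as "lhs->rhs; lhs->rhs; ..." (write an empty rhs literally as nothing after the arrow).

ab->b; aba->b; abb->ba; baa->a

  | aaaaaabaaaa => aaaaabaaa => aaaabaa => aaaba => aab => ab => b
  | aaabaaaba => aabaaba => ababa => bba
  | bbabaaaa => bbbaaa => bbaa => ba
  | abbaabaaba => baaabaaba => aabaaba => ababa => bba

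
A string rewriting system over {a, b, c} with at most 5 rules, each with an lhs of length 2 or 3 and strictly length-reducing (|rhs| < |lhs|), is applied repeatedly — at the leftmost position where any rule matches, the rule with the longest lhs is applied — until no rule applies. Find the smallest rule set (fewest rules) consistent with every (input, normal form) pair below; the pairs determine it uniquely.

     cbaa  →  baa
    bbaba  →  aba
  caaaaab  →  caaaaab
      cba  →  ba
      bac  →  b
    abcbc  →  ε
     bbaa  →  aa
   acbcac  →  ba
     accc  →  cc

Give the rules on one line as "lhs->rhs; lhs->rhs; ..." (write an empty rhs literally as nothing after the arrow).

ac->; bb->; cac->a; cb->b

  | cbaa => baa
  | bbaba => aba
  | caaaaab
  | cba => ba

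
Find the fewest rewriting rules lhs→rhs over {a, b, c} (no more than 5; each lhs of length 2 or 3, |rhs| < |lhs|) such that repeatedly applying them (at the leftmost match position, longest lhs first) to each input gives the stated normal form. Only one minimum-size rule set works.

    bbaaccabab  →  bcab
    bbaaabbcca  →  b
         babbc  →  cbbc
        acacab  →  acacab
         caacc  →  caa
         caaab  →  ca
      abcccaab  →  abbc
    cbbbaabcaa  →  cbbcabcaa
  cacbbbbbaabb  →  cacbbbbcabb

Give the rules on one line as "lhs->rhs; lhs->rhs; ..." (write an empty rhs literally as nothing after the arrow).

aab->; ba->c; cc->; ccc->bc

  | bbaaccabab => bcaccabab => bcaabab => bcab
  | bbaaabbcca => bcaabbcca => bcbcca => bcba => bcc => b
  | babbc => cbbc
  | acacab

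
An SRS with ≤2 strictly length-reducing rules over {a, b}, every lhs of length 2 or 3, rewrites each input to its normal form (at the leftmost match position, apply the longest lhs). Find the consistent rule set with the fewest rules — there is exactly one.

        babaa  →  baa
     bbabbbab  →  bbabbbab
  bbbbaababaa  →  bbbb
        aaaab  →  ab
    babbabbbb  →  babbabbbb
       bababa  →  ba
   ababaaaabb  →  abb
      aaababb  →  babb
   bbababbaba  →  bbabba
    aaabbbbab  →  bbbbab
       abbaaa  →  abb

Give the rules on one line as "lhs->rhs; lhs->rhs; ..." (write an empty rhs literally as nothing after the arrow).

aaa->; aba->a

  | babaa => baa
  | bbabbbab
  | bbbbaababaa => bbbbaabaa => bbbbaaa => bbbb
  | aaaab => ab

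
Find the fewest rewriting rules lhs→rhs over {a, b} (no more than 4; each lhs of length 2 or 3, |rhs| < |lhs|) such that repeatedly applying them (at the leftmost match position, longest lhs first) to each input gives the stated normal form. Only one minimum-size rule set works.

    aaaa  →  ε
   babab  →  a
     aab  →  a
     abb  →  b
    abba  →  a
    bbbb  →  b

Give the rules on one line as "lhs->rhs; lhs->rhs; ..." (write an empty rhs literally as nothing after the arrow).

  | aaaa => baa => ε
  | babab => abab => aab => bb => a
  | aab => bb => a
  | abb => aa => b

aa->b; ba->a; baa->; bb->a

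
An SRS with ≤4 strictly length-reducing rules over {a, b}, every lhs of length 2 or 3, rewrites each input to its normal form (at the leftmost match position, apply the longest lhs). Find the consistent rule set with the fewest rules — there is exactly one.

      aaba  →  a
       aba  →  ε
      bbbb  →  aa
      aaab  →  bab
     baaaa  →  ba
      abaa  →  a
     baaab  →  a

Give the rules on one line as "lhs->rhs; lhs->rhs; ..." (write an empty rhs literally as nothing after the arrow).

  | aaba => a
  | aba => ε
  | bbbb => abb => aa
  | aaab => bab

aaa->ba; aba->; bb->a; bba->b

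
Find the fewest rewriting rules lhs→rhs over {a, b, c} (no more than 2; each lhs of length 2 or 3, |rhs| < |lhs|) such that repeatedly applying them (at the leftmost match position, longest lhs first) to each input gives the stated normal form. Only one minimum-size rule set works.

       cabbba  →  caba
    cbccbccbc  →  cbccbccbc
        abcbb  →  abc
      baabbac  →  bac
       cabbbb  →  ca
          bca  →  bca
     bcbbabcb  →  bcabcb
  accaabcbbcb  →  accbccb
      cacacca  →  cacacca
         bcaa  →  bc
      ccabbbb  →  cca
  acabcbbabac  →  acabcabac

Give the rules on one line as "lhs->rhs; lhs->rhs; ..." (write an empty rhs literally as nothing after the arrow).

  | cabbba => caba
  | cbccbccbc
  | abcbb => abc
  | baabbac => bbbac => bac

aa->; bb->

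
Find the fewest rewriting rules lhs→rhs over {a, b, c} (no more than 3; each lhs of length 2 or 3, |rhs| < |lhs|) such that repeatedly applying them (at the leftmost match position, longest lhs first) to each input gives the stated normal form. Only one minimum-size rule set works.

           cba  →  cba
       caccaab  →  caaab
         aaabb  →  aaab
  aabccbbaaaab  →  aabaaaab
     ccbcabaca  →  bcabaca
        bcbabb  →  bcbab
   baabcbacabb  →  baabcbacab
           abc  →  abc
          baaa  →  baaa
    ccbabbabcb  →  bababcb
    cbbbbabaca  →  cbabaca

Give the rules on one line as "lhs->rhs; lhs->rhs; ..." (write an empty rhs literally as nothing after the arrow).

bb->b; cc->

  | cba
  | caccaab => caaab
  | aaabb => aaab
  | aabccbbaaaab => aabbbaaaab => aabbaaaab => aabaaaab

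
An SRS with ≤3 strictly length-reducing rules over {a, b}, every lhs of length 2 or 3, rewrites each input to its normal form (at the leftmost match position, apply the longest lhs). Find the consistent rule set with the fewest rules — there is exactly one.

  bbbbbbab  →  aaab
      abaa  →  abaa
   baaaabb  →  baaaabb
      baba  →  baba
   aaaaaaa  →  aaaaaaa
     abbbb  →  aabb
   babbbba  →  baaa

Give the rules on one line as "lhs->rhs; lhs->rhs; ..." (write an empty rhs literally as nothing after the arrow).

  | bbbbbbab => abbbbab => aabbab => aaab
  | abaa
  | baaaabb
  | baba

bba->a; bbb->ab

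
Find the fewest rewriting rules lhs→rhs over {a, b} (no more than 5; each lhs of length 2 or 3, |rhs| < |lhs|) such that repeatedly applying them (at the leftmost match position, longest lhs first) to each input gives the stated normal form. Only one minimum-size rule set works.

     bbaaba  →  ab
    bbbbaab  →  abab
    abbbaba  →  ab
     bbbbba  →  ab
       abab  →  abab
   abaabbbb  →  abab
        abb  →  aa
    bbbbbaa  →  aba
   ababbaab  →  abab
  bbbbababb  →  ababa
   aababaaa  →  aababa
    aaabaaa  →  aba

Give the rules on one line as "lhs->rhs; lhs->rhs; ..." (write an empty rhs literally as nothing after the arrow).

aaa->ab; baa->ba; bb->a; bbb->a

  | bbaaba => aaaba => abba => aaa => ab
  | bbbbaab => abaab => abab
  | abbbaba => aaaba => abba => aaa => ab
  | bbbbba => abba => aaa => ab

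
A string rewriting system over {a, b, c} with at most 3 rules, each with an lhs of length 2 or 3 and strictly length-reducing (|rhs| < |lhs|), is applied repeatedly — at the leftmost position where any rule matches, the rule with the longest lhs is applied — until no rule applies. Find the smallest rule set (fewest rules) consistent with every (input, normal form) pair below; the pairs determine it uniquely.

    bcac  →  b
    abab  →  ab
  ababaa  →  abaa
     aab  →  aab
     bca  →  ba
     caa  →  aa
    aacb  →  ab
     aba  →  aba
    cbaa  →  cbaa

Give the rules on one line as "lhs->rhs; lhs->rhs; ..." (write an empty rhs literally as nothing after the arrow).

  | bcac => bac => b
  | abab => ab
  | ababaa => abaa
  | aab

ac->; bab->b; ca->a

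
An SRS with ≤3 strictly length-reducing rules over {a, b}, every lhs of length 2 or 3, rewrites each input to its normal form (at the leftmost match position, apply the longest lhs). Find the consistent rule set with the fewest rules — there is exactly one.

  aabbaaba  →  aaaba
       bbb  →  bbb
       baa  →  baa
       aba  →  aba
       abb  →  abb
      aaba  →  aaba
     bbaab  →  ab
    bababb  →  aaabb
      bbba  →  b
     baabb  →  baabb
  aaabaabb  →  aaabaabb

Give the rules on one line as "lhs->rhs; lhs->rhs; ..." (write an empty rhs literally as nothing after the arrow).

bab->aa; bba->

  | aabbaaba => aaaba
  | bbb
  | baa
  | aba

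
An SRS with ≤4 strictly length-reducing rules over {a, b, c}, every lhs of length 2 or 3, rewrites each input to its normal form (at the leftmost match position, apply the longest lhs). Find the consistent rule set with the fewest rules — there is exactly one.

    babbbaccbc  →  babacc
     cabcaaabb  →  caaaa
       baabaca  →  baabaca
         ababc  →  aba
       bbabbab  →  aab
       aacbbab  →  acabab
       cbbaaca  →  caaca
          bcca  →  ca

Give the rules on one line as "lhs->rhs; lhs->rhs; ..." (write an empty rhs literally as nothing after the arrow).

acb->ca; bb->; bc->

  | babbbaccbc => babaccbc => babacc
  | cabcaaabb => caaaabb => caaaa
  | baabaca
  | ababc => aba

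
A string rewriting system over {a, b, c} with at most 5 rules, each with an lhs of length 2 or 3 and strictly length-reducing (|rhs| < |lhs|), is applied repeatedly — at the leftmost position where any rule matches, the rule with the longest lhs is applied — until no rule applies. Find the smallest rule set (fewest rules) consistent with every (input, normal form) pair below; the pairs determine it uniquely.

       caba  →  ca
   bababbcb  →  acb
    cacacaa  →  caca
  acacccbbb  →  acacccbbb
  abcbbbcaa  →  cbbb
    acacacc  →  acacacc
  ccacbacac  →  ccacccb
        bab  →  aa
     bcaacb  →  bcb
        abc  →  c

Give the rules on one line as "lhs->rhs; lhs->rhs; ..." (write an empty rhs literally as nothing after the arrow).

ab->; bab->aa; bac->cb; caa->

  | caba => ca
  | bababbcb => aaabbcb => aabcb => acb
  | cacacaa => caca
  | acacccbbb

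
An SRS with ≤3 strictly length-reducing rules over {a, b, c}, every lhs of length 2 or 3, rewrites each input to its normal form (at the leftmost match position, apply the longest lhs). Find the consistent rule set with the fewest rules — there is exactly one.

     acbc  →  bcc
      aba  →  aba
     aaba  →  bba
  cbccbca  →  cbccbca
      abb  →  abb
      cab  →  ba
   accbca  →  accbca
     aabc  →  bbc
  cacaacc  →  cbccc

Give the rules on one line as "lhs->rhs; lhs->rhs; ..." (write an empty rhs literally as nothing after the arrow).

aa->b; acb->bc; cab->ba

  | acbc => bcc
  | aba
  | aaba => bba
  | cbccbca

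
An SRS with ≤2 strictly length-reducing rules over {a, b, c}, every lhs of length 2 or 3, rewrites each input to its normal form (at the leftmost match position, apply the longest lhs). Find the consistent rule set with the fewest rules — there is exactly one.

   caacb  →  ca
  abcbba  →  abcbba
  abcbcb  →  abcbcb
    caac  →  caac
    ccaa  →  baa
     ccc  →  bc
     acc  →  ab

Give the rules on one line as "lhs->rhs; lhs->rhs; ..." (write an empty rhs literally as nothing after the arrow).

acb->; cc->b

  | caacb => ca
  | abcbba
  | abcbcb
  | caac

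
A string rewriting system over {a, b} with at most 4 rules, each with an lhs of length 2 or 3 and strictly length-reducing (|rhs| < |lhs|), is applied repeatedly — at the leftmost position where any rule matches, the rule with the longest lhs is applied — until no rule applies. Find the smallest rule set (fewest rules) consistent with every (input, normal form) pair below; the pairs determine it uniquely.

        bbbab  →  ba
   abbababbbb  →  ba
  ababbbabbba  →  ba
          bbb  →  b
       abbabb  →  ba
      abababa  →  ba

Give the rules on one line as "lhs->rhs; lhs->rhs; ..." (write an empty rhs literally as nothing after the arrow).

ab->a; aba->ba; bb->b

  | bbbab => bbab => bab => ba
  | abbababbbb => abababbbb => bababbbb => bbabbbb => babbbb => babbb => babb => bab => ba
  | ababbbabbba => babbbabbba => babbabbba => bababbba => bbabbba => babbba => babba => baba => bba => ba
  | bbb => bb => b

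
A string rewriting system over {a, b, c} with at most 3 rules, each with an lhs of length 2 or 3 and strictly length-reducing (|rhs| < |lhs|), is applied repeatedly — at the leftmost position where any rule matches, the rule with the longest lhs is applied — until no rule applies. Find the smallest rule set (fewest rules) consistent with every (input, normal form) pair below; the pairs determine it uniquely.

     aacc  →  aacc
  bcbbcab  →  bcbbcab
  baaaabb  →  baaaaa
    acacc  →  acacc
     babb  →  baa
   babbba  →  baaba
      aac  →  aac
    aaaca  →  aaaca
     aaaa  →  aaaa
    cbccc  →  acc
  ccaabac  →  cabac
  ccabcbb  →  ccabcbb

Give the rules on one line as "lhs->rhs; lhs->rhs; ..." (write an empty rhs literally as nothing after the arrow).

  | aacc
  | bcbbcab
  | baaaabb => baaaaa
  | acacc

abb->aa; caa->a; cbc->a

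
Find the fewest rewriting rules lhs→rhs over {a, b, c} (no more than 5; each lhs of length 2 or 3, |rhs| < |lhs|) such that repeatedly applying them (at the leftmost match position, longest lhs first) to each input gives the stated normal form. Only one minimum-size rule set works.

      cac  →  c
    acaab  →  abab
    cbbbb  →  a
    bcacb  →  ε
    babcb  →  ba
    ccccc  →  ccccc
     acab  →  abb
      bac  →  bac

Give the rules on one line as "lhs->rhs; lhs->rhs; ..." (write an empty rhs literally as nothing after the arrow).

  | cac => bc => c
  | acaab => abab
  | cbbbb => bbb => a
  | bcacb => cacb => bcb => cb => ε

bbb->a; bc->c; ca->b; cb->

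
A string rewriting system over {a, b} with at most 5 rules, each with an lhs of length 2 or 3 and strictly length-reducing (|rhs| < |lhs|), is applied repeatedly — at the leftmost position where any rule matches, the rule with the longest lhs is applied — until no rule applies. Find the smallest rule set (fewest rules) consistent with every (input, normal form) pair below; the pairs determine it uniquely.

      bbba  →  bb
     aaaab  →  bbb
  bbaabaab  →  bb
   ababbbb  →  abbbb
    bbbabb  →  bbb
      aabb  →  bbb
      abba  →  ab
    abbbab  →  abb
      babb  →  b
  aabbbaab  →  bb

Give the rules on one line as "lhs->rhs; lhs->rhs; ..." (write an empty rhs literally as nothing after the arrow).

  | bbba => bb
  | aaaab => aabb => bbb
  | bbaabaab => babaab => aab => bb
  | ababbbb => abbbb

aab->bb; aba->a; ba->; bab->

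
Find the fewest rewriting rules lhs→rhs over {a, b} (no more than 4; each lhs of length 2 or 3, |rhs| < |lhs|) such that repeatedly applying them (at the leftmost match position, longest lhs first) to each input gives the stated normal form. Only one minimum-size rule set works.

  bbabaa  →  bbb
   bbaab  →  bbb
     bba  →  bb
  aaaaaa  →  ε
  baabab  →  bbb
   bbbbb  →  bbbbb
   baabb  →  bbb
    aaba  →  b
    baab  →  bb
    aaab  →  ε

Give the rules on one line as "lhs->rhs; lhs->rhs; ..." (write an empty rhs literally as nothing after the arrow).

  | bbabaa => bbbaa => bbba => bbb
  | bbaab => bbab => bbb
  | bba => bb
  | aaaaaa => aaaa => aa => ε

aa->; ab->; ba->b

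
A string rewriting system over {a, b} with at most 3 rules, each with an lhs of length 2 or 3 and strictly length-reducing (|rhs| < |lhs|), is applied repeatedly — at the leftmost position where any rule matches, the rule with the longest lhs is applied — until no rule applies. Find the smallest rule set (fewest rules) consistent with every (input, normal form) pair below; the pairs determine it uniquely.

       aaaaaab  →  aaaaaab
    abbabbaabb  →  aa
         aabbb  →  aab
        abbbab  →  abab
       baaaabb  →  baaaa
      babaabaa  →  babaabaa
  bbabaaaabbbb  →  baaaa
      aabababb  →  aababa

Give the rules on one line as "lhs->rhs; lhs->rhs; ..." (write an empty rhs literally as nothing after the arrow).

bb->; bba->

  | aaaaaab
  | abbabbaabb => abbaabb => aabb => aa
  | aabbb => aab
  | abbbab => abab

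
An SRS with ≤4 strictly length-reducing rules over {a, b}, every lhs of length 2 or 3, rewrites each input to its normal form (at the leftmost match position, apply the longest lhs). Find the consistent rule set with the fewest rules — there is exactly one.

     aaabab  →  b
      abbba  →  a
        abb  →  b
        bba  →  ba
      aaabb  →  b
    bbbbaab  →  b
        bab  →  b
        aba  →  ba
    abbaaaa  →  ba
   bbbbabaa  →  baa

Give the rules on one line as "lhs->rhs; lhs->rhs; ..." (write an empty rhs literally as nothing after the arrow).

aaa->; ab->b; bb->b; bbb->

  | aaabab => bab => bb => b
  | abbba => bbba => a
  | abb => bb => b
  | bba => ba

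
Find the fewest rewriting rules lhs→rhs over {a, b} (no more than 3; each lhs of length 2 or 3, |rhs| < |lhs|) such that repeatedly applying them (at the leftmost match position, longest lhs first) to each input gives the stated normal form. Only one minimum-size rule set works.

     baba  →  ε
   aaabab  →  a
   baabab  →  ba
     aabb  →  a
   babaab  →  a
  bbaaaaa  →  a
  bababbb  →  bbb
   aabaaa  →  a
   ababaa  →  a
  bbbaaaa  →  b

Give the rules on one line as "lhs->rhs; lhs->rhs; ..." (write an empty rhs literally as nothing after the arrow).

  | baba => baa => ε
  | aaabab => aabab => abab => aab => ab => a
  | baabab => bab => ba
  | aabb => abb => ab => a

aa->a; ab->a; baa->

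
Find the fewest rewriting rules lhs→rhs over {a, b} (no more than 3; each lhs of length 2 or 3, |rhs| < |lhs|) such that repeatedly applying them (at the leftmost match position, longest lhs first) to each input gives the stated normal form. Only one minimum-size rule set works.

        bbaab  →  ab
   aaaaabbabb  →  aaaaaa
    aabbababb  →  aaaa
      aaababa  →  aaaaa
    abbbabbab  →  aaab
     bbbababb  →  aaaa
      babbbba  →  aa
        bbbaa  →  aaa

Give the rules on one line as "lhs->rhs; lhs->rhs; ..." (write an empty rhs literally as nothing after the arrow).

ba->a; bb->a; bba->

  | bbaab => ab
  | aaaaabbabb => aaaaabb => aaaaaa
  | aabbababb => aababb => aaabb => aaaa
  | aaababa => aaaaba => aaaaa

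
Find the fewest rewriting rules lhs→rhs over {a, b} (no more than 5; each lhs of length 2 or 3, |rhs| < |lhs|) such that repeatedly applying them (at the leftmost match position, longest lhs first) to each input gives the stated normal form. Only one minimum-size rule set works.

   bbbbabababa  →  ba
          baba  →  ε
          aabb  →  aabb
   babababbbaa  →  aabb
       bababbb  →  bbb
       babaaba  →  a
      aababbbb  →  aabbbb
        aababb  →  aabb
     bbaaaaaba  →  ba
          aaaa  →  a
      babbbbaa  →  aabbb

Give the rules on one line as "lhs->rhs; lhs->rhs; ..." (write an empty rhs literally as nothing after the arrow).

  | bbbbabababa => bbbaaababa => bbbababa => bbaaaba => bbaba => baaa => ba
  | baba => aaa => ε
  | aabb
  | babababbbaa => aaababbbaa => babbbaa => aabbaa => aabb

aaa->; aba->a; baa->b; bab->aa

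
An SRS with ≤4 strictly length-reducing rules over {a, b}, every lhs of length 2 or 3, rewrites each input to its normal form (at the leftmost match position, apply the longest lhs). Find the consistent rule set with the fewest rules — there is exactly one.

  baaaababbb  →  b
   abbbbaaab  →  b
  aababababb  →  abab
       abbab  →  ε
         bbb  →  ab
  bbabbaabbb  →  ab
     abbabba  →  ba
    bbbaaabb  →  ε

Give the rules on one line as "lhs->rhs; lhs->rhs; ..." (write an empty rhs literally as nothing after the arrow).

  | baaaababbb => baaababbb => baababbb => babbb => baab => b
  | abbbbaaab => aabbaaab => baaab => baab => b
  | aababababb => abababb => ababaa => abab
  | abbab => aaab => aab => ε

aa->; aaa->aa; aab->; bb->a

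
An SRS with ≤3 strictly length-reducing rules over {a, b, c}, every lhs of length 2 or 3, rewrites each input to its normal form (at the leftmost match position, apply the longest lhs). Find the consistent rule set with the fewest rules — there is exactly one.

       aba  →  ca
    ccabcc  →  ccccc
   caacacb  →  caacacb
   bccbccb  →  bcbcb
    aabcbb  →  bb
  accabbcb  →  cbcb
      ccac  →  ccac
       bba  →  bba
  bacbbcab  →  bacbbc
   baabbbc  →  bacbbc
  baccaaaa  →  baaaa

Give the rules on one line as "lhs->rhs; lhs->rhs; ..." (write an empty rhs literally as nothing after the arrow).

ab->c; acc->; bcc->bc

  | aba => ca
  | ccabcc => ccccc
  | caacacb
  | bccbccb => bcbccb => bcbcb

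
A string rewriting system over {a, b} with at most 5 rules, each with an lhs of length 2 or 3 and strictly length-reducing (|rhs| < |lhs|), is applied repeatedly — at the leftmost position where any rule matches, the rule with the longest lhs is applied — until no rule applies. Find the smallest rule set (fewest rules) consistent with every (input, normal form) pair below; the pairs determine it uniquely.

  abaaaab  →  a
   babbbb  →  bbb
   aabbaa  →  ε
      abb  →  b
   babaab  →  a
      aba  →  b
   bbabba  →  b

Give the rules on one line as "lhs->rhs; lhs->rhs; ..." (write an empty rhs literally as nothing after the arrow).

  | abaaaab => baaab => aab => a
  | babbbb => bbb
  | aabbaa => abaa => ba => ε
  | abb => b

ab->; aba->b; ba->; bab->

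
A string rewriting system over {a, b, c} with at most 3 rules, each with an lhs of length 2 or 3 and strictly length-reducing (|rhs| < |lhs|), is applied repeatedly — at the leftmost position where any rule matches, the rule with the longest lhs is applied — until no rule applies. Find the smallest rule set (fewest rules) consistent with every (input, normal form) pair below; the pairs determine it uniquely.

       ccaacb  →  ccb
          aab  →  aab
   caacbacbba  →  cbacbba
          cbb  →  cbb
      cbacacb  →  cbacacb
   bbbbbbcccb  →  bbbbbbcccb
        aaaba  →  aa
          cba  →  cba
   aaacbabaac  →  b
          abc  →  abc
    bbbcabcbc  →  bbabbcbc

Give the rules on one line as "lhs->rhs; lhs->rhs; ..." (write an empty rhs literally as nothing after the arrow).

aac->; aba->; bca->ab

  | ccaacb => ccb
  | aab
  | caacbacbba => cbacbba
  | cbb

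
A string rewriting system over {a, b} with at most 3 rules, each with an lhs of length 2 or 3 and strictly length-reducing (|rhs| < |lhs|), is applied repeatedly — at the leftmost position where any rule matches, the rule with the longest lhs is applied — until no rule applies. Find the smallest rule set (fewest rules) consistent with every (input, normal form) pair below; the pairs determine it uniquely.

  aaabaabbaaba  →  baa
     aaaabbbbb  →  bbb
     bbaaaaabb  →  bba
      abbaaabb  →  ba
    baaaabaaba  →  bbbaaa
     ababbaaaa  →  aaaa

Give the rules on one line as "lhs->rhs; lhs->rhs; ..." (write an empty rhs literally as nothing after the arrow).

aab->ba; aba->aa; bab->

  | aaabaabbaaba => abaaabbaaba => aaaabbaaba => aababaaba => baabaaba => bbaaaba => bbabaa => baa
  | aaaabbbbb => aababbbb => baabbbb => bbabbb => bbb
  | bbaaaaabb => bbaaabab => bbabaab => baab => bba
  | abbaaabb => abbabab => abab => aab => ba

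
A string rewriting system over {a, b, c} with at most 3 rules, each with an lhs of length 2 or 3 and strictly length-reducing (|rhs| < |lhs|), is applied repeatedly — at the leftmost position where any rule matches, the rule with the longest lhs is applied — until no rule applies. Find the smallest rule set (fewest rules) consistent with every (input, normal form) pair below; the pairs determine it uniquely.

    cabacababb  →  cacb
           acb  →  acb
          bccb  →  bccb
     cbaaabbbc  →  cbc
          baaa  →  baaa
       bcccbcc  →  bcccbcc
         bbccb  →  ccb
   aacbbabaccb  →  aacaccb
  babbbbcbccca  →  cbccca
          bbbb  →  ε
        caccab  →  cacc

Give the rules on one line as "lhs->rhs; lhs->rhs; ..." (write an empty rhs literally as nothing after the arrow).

ab->; bb->

  | cabacababb => cacababb => cacabb => cacb
  | acb
  | bccb
  | cbaaabbbc => cbaabbc => cbabc => cbc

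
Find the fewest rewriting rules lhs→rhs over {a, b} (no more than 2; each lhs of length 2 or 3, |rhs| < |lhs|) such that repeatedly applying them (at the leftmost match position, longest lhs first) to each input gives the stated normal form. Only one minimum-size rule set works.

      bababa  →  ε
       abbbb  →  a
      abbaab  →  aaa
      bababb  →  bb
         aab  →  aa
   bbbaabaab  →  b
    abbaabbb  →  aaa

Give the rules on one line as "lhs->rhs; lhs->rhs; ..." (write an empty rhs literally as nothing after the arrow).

ab->a; ba->

  | bababa => baba => ba => ε
  | abbbb => abbb => abb => ab => a
  | abbaab => abaab => aaab => aaa
  | bababb => babb => bb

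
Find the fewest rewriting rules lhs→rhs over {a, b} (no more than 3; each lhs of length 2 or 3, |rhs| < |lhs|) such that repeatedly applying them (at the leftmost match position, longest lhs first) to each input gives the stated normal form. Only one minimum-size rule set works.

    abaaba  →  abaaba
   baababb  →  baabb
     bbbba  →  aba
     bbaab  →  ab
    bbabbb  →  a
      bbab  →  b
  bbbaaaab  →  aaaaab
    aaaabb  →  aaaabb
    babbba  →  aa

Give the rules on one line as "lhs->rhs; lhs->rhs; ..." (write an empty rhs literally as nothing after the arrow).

bab->b; bba->; bbb->a

  | abaaba
  | baababb => baabb
  | bbbba => aba
  | bbaab => ab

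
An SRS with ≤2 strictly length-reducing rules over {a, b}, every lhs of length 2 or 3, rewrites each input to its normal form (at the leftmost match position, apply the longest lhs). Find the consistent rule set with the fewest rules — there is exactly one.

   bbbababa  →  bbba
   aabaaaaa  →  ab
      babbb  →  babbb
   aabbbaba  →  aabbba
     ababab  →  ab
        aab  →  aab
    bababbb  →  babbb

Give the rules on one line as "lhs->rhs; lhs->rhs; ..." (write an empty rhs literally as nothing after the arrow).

aaa->ab; aba->a

  | bbbababa => bbbaba => bbba
  | aabaaaaa => aaaaaa => abaaa => aaa => ab
  | babbb
  | aabbbaba => aabbba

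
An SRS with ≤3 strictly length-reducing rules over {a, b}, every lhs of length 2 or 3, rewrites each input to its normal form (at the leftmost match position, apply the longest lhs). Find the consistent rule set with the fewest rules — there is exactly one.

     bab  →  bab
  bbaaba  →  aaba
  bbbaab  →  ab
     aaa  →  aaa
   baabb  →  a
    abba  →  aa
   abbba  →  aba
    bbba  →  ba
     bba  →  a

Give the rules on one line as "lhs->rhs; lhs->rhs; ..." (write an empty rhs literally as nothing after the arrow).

baa->a; bb->

  | bab
  | bbaaba => aaba
  | bbbaab => baab => ab
  | aaa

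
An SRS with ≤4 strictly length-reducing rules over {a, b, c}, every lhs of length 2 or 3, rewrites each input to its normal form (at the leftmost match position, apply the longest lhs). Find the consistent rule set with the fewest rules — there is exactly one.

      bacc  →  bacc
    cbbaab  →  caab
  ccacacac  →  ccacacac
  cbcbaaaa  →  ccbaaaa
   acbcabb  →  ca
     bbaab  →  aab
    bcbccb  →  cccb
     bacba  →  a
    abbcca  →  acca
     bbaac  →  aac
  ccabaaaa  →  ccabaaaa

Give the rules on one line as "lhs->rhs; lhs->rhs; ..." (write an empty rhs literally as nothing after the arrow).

acb->b; bb->; bc->c

  | bacc
  | cbbaab => caab
  | ccacacac
  | cbcbaaaa => ccbaaaa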